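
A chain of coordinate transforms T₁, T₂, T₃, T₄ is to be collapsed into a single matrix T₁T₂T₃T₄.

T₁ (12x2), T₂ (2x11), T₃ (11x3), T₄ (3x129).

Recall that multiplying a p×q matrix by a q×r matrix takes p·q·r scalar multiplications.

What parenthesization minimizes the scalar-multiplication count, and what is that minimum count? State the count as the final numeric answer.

Adjacent pairs: T₁T₂ = 12·2·11 = 264; T₂T₃ = 2·11·3 = 66; T₃T₄ = 11·3·129 = 4257.
Length 3: T₁..T₃: k=1: 0+66+12·2·3=138; k=2: 264+0+12·11·3=660 → min 138 | T₂..T₄: k=2: 0+4257+2·11·129=7095; k=3: 66+0+2·3·129=840 → min 840.
Length 4: T₁..T₄: k=1: 0+840+12·2·129=3936; k=2: 264+4257+12·11·129=21549; k=3: 138+0+12·3·129=4782 → min 3936.
Optimal parenthesization: (T₁((T₂T₃)T₄)) with cost 3936.

3936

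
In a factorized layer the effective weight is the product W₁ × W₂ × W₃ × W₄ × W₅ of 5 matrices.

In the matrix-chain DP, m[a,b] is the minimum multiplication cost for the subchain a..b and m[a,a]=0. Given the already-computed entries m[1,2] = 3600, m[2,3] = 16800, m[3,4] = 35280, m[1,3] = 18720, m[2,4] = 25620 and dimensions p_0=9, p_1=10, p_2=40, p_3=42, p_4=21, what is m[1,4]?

26658

m[1,4] = min over k∈[1,3] of m[1,k]+m[k+1,4]+p_{0}·p_k·p_{4}.
k=1: 0 + 25620 + 9·10·21 = 27510; k=2: 3600 + 35280 + 9·40·21 = 46440; k=3: 18720 + 0 + 9·42·21 = 26658.
Minimum: 26658 at k=3.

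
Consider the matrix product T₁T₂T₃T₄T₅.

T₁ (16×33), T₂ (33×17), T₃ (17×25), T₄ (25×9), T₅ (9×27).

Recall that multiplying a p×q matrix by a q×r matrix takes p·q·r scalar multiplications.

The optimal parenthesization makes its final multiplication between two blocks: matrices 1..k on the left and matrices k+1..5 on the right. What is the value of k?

Adjacent pairs: T₁T₂ = 16·33·17 = 8976; T₂T₃ = 33·17·25 = 14025; T₃T₄ = 17·25·9 = 3825; T₄T₅ = 25·9·27 = 6075.
Length 3: T₁..T₃: k=1: 0+14025+16·33·25=27225; k=2: 8976+0+16·17·25=15776 → min 15776 | T₂..T₄: k=2: 0+3825+33·17·9=8874; k=3: 14025+0+33·25·9=21450 → min 8874 | T₃..T₅: k=3: 0+6075+17·25·27=17550; k=4: 3825+0+17·9·27=7956 → min 7956.
Length 4: T₁..T₄: k=1: 0+8874+16·33·9=13626; k=2: 8976+3825+16·17·9=15249; k=3: 15776+0+16·25·9=19376 → min 13626 | T₂..T₅: k=2: 0+7956+33·17·27=23103; k=3: 14025+6075+33·25·27=42375; k=4: 8874+0+33·9·27=16893 → min 16893.
Top-level splits: k=1: (T₁..T₁)·(T₂..T₅) → 0+16893+16·33·27 = 31149; k=2: (T₁..T₂)·(T₃..T₅) → 8976+7956+16·17·27 = 24276; k=3: (T₁..T₃)·(T₄..T₅) → 15776+6075+16·25·27 = 32651; k=4: (T₁..T₄)·(T₅..T₅) → 13626+0+16·9·27 = 17514.
Best split is after T₄, i.e. k = 4.

4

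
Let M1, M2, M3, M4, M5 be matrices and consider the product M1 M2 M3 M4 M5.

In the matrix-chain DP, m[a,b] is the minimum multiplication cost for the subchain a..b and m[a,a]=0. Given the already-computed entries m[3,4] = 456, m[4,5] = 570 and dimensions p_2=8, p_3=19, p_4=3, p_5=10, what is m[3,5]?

m[3,5] = min over k∈[3,4] of m[3,k]+m[k+1,5]+p_{2}·p_k·p_{5}.
k=3: 0 + 570 + 8·19·10 = 2090; k=4: 456 + 0 + 8·3·10 = 696.
Minimum: 696 at k=4.

696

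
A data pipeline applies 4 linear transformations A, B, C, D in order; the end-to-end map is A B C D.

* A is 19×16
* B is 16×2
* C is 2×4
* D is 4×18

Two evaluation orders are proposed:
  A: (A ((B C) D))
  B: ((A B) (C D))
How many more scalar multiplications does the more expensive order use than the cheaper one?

Order A = (A ((B C) D)): (B C): 16×2 by 2×4 → 16×4, cost 16·2·4 = 128; ((B C) D): 16×4 by 4×18 → 16×18, cost 16·4·18 = 1152; cumulative 1280; (A ((B C) D)): 19×16 by 16×18 → 19×18, cost 19·16·18 = 5472; cumulative 6752. Total 6752.
Order B = ((A B) (C D)): (A B): 19×16 by 16×2 → 19×2, cost 19·16·2 = 608; (C D): 2×4 by 4×18 → 2×18, cost 2·4·18 = 144; ((A B) (C D)): 19×2 by 2×18 → 19×18, cost 19·2·18 = 684; cumulative 1436. Total 1436.
Difference: |6752 − 1436| = 5316.

5316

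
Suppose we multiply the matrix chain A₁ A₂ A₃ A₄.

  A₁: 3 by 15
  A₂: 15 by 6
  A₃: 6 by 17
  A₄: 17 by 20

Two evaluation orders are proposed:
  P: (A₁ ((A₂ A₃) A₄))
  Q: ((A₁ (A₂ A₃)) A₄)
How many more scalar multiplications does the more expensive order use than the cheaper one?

4215

Order P = (A₁ ((A₂ A₃) A₄)): (A₂ A₃): 15×6 by 6×17 → 15×17, cost 15·6·17 = 1530; ((A₂ A₃) A₄): 15×17 by 17×20 → 15×20, cost 15·17·20 = 5100; cumulative 6630; (A₁ ((A₂ A₃) A₄)): 3×15 by 15×20 → 3×20, cost 3·15·20 = 900; cumulative 7530. Total 7530.
Order Q = ((A₁ (A₂ A₃)) A₄): (A₂ A₃): 15×6 by 6×17 → 15×17, cost 15·6·17 = 1530; (A₁ (A₂ A₃)): 3×15 by 15×17 → 3×17, cost 3·15·17 = 765; cumulative 2295; ((A₁ (A₂ A₃)) A₄): 3×17 by 17×20 → 3×20, cost 3·17·20 = 1020; cumulative 3315. Total 3315.
Difference: |7530 − 3315| = 4215.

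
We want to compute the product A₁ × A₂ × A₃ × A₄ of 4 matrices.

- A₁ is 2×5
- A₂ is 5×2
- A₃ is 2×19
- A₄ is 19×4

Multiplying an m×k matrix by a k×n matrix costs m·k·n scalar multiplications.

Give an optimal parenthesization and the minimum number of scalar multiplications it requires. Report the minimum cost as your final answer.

Adjacent pairs: A₁A₂ = 2·5·2 = 20; A₂A₃ = 5·2·19 = 190; A₃A₄ = 2·19·4 = 152.
Length 3: A₁..A₃: k=1: 0+190+2·5·19=380; k=2: 20+0+2·2·19=96 → min 96 | A₂..A₄: k=2: 0+152+5·2·4=192; k=3: 190+0+5·19·4=570 → min 192.
Length 4: A₁..A₄: k=1: 0+192+2·5·4=232; k=2: 20+152+2·2·4=188; k=3: 96+0+2·19·4=248 → min 188.
Optimal parenthesization: ((A₁ × A₂) × (A₃ × A₄)) with cost 188.

188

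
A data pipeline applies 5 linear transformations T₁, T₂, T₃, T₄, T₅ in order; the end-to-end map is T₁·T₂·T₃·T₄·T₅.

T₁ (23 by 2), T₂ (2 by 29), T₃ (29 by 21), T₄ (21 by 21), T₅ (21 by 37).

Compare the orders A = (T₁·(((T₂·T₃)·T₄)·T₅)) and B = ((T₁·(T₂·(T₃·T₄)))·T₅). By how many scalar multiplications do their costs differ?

27488

Order A = (T₁·(((T₂·T₃)·T₄)·T₅)): (T₂·T₃): 2×29 by 29×21 → 2×21, cost 2·29·21 = 1218; ((T₂·T₃)·T₄): 2×21 by 21×21 → 2×21, cost 2·21·21 = 882; cumulative 2100; (((T₂·T₃)·T₄)·T₅): 2×21 by 21×37 → 2×37, cost 2·21·37 = 1554; cumulative 3654; (T₁·(((T₂·T₃)·T₄)·T₅)): 23×2 by 2×37 → 23×37, cost 23·2·37 = 1702; cumulative 5356. Total 5356.
Order B = ((T₁·(T₂·(T₃·T₄)))·T₅): (T₃·T₄): 29×21 by 21×21 → 29×21, cost 29·21·21 = 12789; (T₂·(T₃·T₄)): 2×29 by 29×21 → 2×21, cost 2·29·21 = 1218; cumulative 14007; (T₁·(T₂·(T₃·T₄))): 23×2 by 2×21 → 23×21, cost 23·2·21 = 966; cumulative 14973; ((T₁·(T₂·(T₃·T₄)))·T₅): 23×21 by 21×37 → 23×37, cost 23·21·37 = 17871; cumulative 32844. Total 32844.
Difference: |5356 − 32844| = 27488.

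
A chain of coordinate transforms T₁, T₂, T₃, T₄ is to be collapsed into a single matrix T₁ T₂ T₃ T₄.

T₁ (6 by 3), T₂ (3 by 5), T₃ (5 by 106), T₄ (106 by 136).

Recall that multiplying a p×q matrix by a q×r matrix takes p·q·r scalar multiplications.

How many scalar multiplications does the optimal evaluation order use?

Adjacent pairs: T₁T₂ = 6·3·5 = 90; T₂T₃ = 3·5·106 = 1590; T₃T₄ = 5·106·136 = 72080.
Length 3: T₁..T₃: k=1: 0+1590+6·3·106=3498; k=2: 90+0+6·5·106=3270 → min 3270 | T₂..T₄: k=2: 0+72080+3·5·136=74120; k=3: 1590+0+3·106·136=44838 → min 44838.
Length 4: T₁..T₄: k=1: 0+44838+6·3·136=47286; k=2: 90+72080+6·5·136=76250; k=3: 3270+0+6·106·136=89766 → min 47286.
Optimal order: (T₁ ((T₂ T₃) T₄)) with cost 47286.

47286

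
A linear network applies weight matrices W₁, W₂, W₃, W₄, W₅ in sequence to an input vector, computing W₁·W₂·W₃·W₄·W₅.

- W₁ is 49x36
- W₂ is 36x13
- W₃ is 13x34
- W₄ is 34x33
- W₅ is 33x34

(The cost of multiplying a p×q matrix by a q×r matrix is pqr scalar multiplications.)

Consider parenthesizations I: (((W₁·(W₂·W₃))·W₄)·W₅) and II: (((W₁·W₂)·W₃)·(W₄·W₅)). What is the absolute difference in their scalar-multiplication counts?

46462

Order I = (((W₁·(W₂·W₃))·W₄)·W₅): (W₂·W₃): 36×13 by 13×34 → 36×34, cost 36·13·34 = 15912; (W₁·(W₂·W₃)): 49×36 by 36×34 → 49×34, cost 49·36·34 = 59976; cumulative 75888; ((W₁·(W₂·W₃))·W₄): 49×34 by 34×33 → 49×33, cost 49·34·33 = 54978; cumulative 130866; (((W₁·(W₂·W₃))·W₄)·W₅): 49×33 by 33×34 → 49×34, cost 49·33·34 = 54978; cumulative 185844. Total 185844.
Order II = (((W₁·W₂)·W₃)·(W₄·W₅)): (W₁·W₂): 49×36 by 36×13 → 49×13, cost 49·36·13 = 22932; ((W₁·W₂)·W₃): 49×13 by 13×34 → 49×34, cost 49·13·34 = 21658; cumulative 44590; (W₄·W₅): 34×33 by 33×34 → 34×34, cost 34·33·34 = 38148; (((W₁·W₂)·W₃)·(W₄·W₅)): 49×34 by 34×34 → 49×34, cost 49·34·34 = 56644; cumulative 139382. Total 139382.
Difference: |185844 − 139382| = 46462.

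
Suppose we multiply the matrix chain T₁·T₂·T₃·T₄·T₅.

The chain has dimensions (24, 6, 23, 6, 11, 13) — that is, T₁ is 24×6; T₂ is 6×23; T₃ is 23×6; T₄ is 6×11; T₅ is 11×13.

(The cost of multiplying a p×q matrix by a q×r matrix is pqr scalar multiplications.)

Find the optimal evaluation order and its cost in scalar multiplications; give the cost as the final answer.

Adjacent pairs: T₁T₂ = 24·6·23 = 3312; T₂T₃ = 6·23·6 = 828; T₃T₄ = 23·6·11 = 1518; T₄T₅ = 6·11·13 = 858.
Length 3: T₁..T₃: k=1: 0+828+24·6·6=1692; k=2: 3312+0+24·23·6=6624 → min 1692 | T₂..T₄: k=2: 0+1518+6·23·11=3036; k=3: 828+0+6·6·11=1224 → min 1224 | T₃..T₅: k=3: 0+858+23·6·13=2652; k=4: 1518+0+23·11·13=4807 → min 2652.
Length 4: T₁..T₄: k=1: 0+1224+24·6·11=2808; k=2: 3312+1518+24·23·11=10902; k=3: 1692+0+24·6·11=3276 → min 2808 | T₂..T₅: k=2: 0+2652+6·23·13=4446; k=3: 828+858+6·6·13=2154; k=4: 1224+0+6·11·13=2082 → min 2082.
Length 5: T₁..T₅: k=1: 0+2082+24·6·13=3954; k=2: 3312+2652+24·23·13=13140; k=3: 1692+858+24·6·13=4422; k=4: 2808+0+24·11·13=6240 → min 3954.
Optimal parenthesization: (T₁·(((T₂·T₃)·T₄)·T₅)) with cost 3954.

3954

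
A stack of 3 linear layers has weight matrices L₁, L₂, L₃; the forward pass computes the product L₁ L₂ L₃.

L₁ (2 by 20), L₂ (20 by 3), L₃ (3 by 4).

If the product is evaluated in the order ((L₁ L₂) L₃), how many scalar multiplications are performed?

(L₁ L₂): 2×20 by 20×3 → 2×3, cost 2·20·3 = 120
((L₁ L₂) L₃): 2×3 by 3×4 → 2×4, cost 2·3·4 = 24; cumulative 144
Total: 144 scalar multiplications.

144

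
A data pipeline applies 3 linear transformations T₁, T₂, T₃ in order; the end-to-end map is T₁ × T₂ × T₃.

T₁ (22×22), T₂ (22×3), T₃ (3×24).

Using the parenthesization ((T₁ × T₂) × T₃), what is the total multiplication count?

3036

(T₁ × T₂): 22×22 by 22×3 → 22×3, cost 22·22·3 = 1452
((T₁ × T₂) × T₃): 22×3 by 3×24 → 22×24, cost 22·3·24 = 1584; cumulative 3036
Total: 3036 scalar multiplications.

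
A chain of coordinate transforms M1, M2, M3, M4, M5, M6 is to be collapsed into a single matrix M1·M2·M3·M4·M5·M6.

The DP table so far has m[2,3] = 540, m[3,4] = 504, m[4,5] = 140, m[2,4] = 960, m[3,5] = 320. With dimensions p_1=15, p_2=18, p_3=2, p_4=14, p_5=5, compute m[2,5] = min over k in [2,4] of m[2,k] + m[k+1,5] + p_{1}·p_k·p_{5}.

830

m[2,5] = min over k∈[2,4] of m[2,k]+m[k+1,5]+p_{1}·p_k·p_{5}.
k=2: 0 + 320 + 15·18·5 = 1670; k=3: 540 + 140 + 15·2·5 = 830; k=4: 960 + 0 + 15·14·5 = 2010.
Minimum: 830 at k=3.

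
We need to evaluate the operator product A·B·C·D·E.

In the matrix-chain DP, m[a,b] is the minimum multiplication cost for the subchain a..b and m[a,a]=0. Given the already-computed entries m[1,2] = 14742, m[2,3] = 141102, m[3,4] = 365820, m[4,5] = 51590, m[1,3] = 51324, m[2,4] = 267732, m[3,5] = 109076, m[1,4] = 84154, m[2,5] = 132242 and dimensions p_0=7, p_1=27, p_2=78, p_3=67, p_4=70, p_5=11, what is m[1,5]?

m[1,5] = min over k∈[1,4] of m[1,k]+m[k+1,5]+p_{0}·p_k·p_{5}.
k=1: 0 + 132242 + 7·27·11 = 134321; k=2: 14742 + 109076 + 7·78·11 = 129824; k=3: 51324 + 51590 + 7·67·11 = 108073; k=4: 84154 + 0 + 7·70·11 = 89544.
Minimum: 89544 at k=4.

89544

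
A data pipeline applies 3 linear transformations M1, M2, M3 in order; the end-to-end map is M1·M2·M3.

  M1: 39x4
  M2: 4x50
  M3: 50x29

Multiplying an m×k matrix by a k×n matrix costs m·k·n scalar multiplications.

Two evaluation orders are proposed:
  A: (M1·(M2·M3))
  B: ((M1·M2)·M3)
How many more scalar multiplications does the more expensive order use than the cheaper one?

54026

Order A = (M1·(M2·M3)): (M2·M3): 4×50 by 50×29 → 4×29, cost 4·50·29 = 5800; (M1·(M2·M3)): 39×4 by 4×29 → 39×29, cost 39·4·29 = 4524; cumulative 10324. Total 10324.
Order B = ((M1·M2)·M3): (M1·M2): 39×4 by 4×50 → 39×50, cost 39·4·50 = 7800; ((M1·M2)·M3): 39×50 by 50×29 → 39×29, cost 39·50·29 = 56550; cumulative 64350. Total 64350.
Difference: |10324 − 64350| = 54026.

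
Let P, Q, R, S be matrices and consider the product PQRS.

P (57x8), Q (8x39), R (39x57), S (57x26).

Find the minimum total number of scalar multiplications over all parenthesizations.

41496

Adjacent pairs: PQ = 57·8·39 = 17784; QR = 8·39·57 = 17784; RS = 39·57·26 = 57798.
Length 3: P..R: k=1: 0+17784+57·8·57=43776; k=2: 17784+0+57·39·57=144495 → min 43776 | Q..S: k=2: 0+57798+8·39·26=65910; k=3: 17784+0+8·57·26=29640 → min 29640.
Length 4: P..S: k=1: 0+29640+57·8·26=41496; k=2: 17784+57798+57·39·26=133380; k=3: 43776+0+57·57·26=128250 → min 41496.
Optimal order: (P((QR)S)) with cost 41496.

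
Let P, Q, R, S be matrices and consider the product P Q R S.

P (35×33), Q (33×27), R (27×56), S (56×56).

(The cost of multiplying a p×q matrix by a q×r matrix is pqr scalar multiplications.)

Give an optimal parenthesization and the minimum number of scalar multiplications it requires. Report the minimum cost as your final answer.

Adjacent pairs: PQ = 35·33·27 = 31185; QR = 33·27·56 = 49896; RS = 27·56·56 = 84672.
Length 3: P..R: k=1: 0+49896+35·33·56=114576; k=2: 31185+0+35·27·56=84105 → min 84105 | Q..S: k=2: 0+84672+33·27·56=134568; k=3: 49896+0+33·56·56=153384 → min 134568.
Length 4: P..S: k=1: 0+134568+35·33·56=199248; k=2: 31185+84672+35·27·56=168777; k=3: 84105+0+35·56·56=193865 → min 168777.
Optimal parenthesization: ((P Q) (R S)) with cost 168777.

168777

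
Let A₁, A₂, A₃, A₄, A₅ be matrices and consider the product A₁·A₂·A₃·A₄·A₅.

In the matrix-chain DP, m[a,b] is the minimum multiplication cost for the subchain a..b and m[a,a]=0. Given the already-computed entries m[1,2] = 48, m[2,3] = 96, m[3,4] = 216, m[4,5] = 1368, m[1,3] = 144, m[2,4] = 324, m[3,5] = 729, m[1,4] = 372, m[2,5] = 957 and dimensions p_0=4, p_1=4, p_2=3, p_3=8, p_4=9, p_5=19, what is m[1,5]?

1005

m[1,5] = min over k∈[1,4] of m[1,k]+m[k+1,5]+p_{0}·p_k·p_{5}.
k=1: 0 + 957 + 4·4·19 = 1261; k=2: 48 + 729 + 4·3·19 = 1005; k=3: 144 + 1368 + 4·8·19 = 2120; k=4: 372 + 0 + 4·9·19 = 1056.
Minimum: 1005 at k=2.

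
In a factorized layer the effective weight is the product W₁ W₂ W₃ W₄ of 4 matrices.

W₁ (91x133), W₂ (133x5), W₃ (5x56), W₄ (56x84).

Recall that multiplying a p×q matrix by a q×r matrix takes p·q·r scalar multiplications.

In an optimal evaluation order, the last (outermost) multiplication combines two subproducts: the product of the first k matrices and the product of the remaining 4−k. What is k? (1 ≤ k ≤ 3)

Adjacent pairs: W₁W₂ = 91·133·5 = 60515; W₂W₃ = 133·5·56 = 37240; W₃W₄ = 5·56·84 = 23520.
Length 3: W₁..W₃: k=1: 0+37240+91·133·56=715008; k=2: 60515+0+91·5·56=85995 → min 85995 | W₂..W₄: k=2: 0+23520+133·5·84=79380; k=3: 37240+0+133·56·84=662872 → min 79380.
Top-level splits: k=1: (W₁..W₁)·(W₂..W₄) → 0+79380+91·133·84 = 1096032; k=2: (W₁..W₂)·(W₃..W₄) → 60515+23520+91·5·84 = 122255; k=3: (W₁..W₃)·(W₄..W₄) → 85995+0+91·56·84 = 514059.
Best split is after W₂, i.e. k = 2.

2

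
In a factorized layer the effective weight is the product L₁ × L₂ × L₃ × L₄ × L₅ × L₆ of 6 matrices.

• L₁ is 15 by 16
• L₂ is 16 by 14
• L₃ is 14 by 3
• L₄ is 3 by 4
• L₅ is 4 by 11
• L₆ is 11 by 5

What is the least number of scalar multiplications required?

1897

Adjacent pairs: L₁L₂ = 15·16·14 = 3360; L₂L₃ = 16·14·3 = 672; L₃L₄ = 14·3·4 = 168; L₄L₅ = 3·4·11 = 132; L₅L₆ = 4·11·5 = 220.
Length 3: L₁..L₃: k=1: 0+672+15·16·3=1392; k=2: 3360+0+15·14·3=3990 → min 1392 | L₂..L₄: k=2: 0+168+16·14·4=1064; k=3: 672+0+16·3·4=864 → min 864 | L₃..L₅: k=3: 0+132+14·3·11=594; k=4: 168+0+14·4·11=784 → min 594 | L₄..L₆: k=4: 0+220+3·4·5=280; k=5: 132+0+3·11·5=297 → min 280.
Length 4: L₁..L₄: k=1: 0+864+15·16·4=1824; k=2: 3360+168+15·14·4=4368; k=3: 1392+0+15·3·4=1572 → min 1572 | L₂..L₅: k=2: 0+594+16·14·11=3058; k=3: 672+132+16·3·11=1332; k=4: 864+0+16·4·11=1568 → min 1332 | L₃..L₆: k=3: 0+280+14·3·5=490; k=4: 168+220+14·4·5=668; k=5: 594+0+14·11·5=1364 → min 490.
Length 5: L₁..L₅: k=1: 0+1332+15·16·11=3972; k=2: 3360+594+15·14·11=6264; k=3: 1392+132+15·3·11=2019; k=4: 1572+0+15·4·11=2232 → min 2019 | L₂..L₆: k=2: 0+490+16·14·5=1610; k=3: 672+280+16·3·5=1192; k=4: 864+220+16·4·5=1404; k=5: 1332+0+16·11·5=2212 → min 1192.
Length 6: L₁..L₆: k=1: 0+1192+15·16·5=2392; k=2: 3360+490+15·14·5=4900; k=3: 1392+280+15·3·5=1897; k=4: 1572+220+15·4·5=2092; k=5: 2019+0+15·11·5=2844 → min 1897.
Optimal order: ((L₁ × (L₂ × L₃)) × (L₄ × (L₅ × L₆))) with cost 1897.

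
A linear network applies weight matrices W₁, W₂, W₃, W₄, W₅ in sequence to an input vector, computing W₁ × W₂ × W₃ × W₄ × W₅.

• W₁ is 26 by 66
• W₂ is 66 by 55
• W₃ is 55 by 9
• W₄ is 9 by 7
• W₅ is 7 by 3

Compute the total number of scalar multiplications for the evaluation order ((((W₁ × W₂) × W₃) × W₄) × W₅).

109434

(W₁ × W₂): 26×66 by 66×55 → 26×55, cost 26·66·55 = 94380
((W₁ × W₂) × W₃): 26×55 by 55×9 → 26×9, cost 26·55·9 = 12870; cumulative 107250
(((W₁ × W₂) × W₃) × W₄): 26×9 by 9×7 → 26×7, cost 26·9·7 = 1638; cumulative 108888
((((W₁ × W₂) × W₃) × W₄) × W₅): 26×7 by 7×3 → 26×3, cost 26·7·3 = 546; cumulative 109434
Total: 109434 scalar multiplications.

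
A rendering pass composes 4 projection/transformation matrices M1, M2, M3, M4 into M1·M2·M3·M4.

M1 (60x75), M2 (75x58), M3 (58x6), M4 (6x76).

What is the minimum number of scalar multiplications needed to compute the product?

80460

Adjacent pairs: M1M2 = 60·75·58 = 261000; M2M3 = 75·58·6 = 26100; M3M4 = 58·6·76 = 26448.
Length 3: M1..M3: k=1: 0+26100+60·75·6=53100; k=2: 261000+0+60·58·6=281880 → min 53100 | M2..M4: k=2: 0+26448+75·58·76=357048; k=3: 26100+0+75·6·76=60300 → min 60300.
Length 4: M1..M4: k=1: 0+60300+60·75·76=402300; k=2: 261000+26448+60·58·76=551928; k=3: 53100+0+60·6·76=80460 → min 80460.
Optimal order: ((M1·(M2·M3))·M4) with cost 80460.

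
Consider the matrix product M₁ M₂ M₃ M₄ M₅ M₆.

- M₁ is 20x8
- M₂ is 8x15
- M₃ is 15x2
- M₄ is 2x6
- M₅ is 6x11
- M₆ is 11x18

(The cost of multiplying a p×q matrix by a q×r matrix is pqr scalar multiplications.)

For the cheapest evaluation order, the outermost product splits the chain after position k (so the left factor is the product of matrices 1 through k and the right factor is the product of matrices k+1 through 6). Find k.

Adjacent pairs: M₁M₂ = 20·8·15 = 2400; M₂M₃ = 8·15·2 = 240; M₃M₄ = 15·2·6 = 180; M₄M₅ = 2·6·11 = 132; M₅M₆ = 6·11·18 = 1188.
Length 3: M₁..M₃: k=1: 0+240+20·8·2=560; k=2: 2400+0+20·15·2=3000 → min 560 | M₂..M₄: k=2: 0+180+8·15·6=900; k=3: 240+0+8·2·6=336 → min 336 | M₃..M₅: k=3: 0+132+15·2·11=462; k=4: 180+0+15·6·11=1170 → min 462 | M₄..M₆: k=4: 0+1188+2·6·18=1404; k=5: 132+0+2·11·18=528 → min 528.
Length 4: M₁..M₄: k=1: 0+336+20·8·6=1296; k=2: 2400+180+20·15·6=4380; k=3: 560+0+20·2·6=800 → min 800 | M₂..M₅: k=2: 0+462+8·15·11=1782; k=3: 240+132+8·2·11=548; k=4: 336+0+8·6·11=864 → min 548 | M₃..M₆: k=3: 0+528+15·2·18=1068; k=4: 180+1188+15·6·18=2988; k=5: 462+0+15·11·18=3432 → min 1068.
Length 5: M₁..M₅: k=1: 0+548+20·8·11=2308; k=2: 2400+462+20·15·11=6162; k=3: 560+132+20·2·11=1132; k=4: 800+0+20·6·11=2120 → min 1132 | M₂..M₆: k=2: 0+1068+8·15·18=3228; k=3: 240+528+8·2·18=1056; k=4: 336+1188+8·6·18=2388; k=5: 548+0+8·11·18=2132 → min 1056.
Top-level splits: k=1: (M₁..M₁)·(M₂..M₆) → 0+1056+20·8·18 = 3936; k=2: (M₁..M₂)·(M₃..M₆) → 2400+1068+20·15·18 = 8868; k=3: (M₁..M₃)·(M₄..M₆) → 560+528+20·2·18 = 1808; k=4: (M₁..M₄)·(M₅..M₆) → 800+1188+20·6·18 = 4148; k=5: (M₁..M₅)·(M₆..M₆) → 1132+0+20·11·18 = 5092.
Best split is after M₃, i.e. k = 3.

3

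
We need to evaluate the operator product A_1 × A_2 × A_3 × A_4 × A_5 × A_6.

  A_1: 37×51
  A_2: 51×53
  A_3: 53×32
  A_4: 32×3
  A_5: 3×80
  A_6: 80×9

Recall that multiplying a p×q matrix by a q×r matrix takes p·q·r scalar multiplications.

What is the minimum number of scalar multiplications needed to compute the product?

22017

Adjacent pairs: A_1A_2 = 37·51·53 = 100011; A_2A_3 = 51·53·32 = 86496; A_3A_4 = 53·32·3 = 5088; A_4A_5 = 32·3·80 = 7680; A_5A_6 = 3·80·9 = 2160.
Length 3: A_1..A_3: k=1: 0+86496+37·51·32=146880; k=2: 100011+0+37·53·32=162763 → min 146880 | A_2..A_4: k=2: 0+5088+51·53·3=13197; k=3: 86496+0+51·32·3=91392 → min 13197 | A_3..A_5: k=3: 0+7680+53·32·80=143360; k=4: 5088+0+53·3·80=17808 → min 17808 | A_4..A_6: k=4: 0+2160+32·3·9=3024; k=5: 7680+0+32·80·9=30720 → min 3024.
Length 4: A_1..A_4: k=1: 0+13197+37·51·3=18858; k=2: 100011+5088+37·53·3=110982; k=3: 146880+0+37·32·3=150432 → min 18858 | A_2..A_5: k=2: 0+17808+51·53·80=234048; k=3: 86496+7680+51·32·80=224736; k=4: 13197+0+51·3·80=25437 → min 25437 | A_3..A_6: k=3: 0+3024+53·32·9=18288; k=4: 5088+2160+53·3·9=8679; k=5: 17808+0+53·80·9=55968 → min 8679.
Length 5: A_1..A_5: k=1: 0+25437+37·51·80=176397; k=2: 100011+17808+37·53·80=274699; k=3: 146880+7680+37·32·80=249280; k=4: 18858+0+37·3·80=27738 → min 27738 | A_2..A_6: k=2: 0+8679+51·53·9=33006; k=3: 86496+3024+51·32·9=104208; k=4: 13197+2160+51·3·9=16734; k=5: 25437+0+51·80·9=62157 → min 16734.
Length 6: A_1..A_6: k=1: 0+16734+37·51·9=33717; k=2: 100011+8679+37·53·9=126339; k=3: 146880+3024+37·32·9=160560; k=4: 18858+2160+37·3·9=22017; k=5: 27738+0+37·80·9=54378 → min 22017.
Optimal order: ((A_1 × (A_2 × (A_3 × A_4))) × (A_5 × A_6)) with cost 22017.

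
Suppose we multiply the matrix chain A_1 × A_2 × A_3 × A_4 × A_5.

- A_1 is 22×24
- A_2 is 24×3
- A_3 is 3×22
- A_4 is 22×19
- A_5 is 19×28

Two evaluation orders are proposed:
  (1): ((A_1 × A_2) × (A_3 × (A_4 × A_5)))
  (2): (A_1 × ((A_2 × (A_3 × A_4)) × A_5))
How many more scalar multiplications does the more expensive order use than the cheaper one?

13190

Order (1) = ((A_1 × A_2) × (A_3 × (A_4 × A_5))): (A_1 × A_2): 22×24 by 24×3 → 22×3, cost 22·24·3 = 1584; (A_4 × A_5): 22×19 by 19×28 → 22×28, cost 22·19·28 = 11704; (A_3 × (A_4 × A_5)): 3×22 by 22×28 → 3×28, cost 3·22·28 = 1848; cumulative 13552; ((A_1 × A_2) × (A_3 × (A_4 × A_5))): 22×3 by 3×28 → 22×28, cost 22·3·28 = 1848; cumulative 16984. Total 16984.
Order (2) = (A_1 × ((A_2 × (A_3 × A_4)) × A_5)): (A_3 × A_4): 3×22 by 22×19 → 3×19, cost 3·22·19 = 1254; (A_2 × (A_3 × A_4)): 24×3 by 3×19 → 24×19, cost 24·3·19 = 1368; cumulative 2622; ((A_2 × (A_3 × A_4)) × A_5): 24×19 by 19×28 → 24×28, cost 24·19·28 = 12768; cumulative 15390; (A_1 × ((A_2 × (A_3 × A_4)) × A_5)): 22×24 by 24×28 → 22×28, cost 22·24·28 = 14784; cumulative 30174. Total 30174.
Difference: |16984 − 30174| = 13190.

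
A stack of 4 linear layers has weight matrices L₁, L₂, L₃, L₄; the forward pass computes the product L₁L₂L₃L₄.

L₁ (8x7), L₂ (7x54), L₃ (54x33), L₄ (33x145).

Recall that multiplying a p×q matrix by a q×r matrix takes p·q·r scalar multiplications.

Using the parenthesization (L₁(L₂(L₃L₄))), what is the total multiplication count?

(L₃L₄): 54×33 by 33×145 → 54×145, cost 54·33·145 = 258390
(L₂(L₃L₄)): 7×54 by 54×145 → 7×145, cost 7·54·145 = 54810; cumulative 313200
(L₁(L₂(L₃L₄))): 8×7 by 7×145 → 8×145, cost 8·7·145 = 8120; cumulative 321320
Total: 321320 scalar multiplications.

321320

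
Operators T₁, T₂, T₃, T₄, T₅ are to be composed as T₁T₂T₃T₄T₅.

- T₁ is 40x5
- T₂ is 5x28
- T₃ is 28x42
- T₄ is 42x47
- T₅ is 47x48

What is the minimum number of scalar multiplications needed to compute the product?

36630

Adjacent pairs: T₁T₂ = 40·5·28 = 5600; T₂T₃ = 5·28·42 = 5880; T₃T₄ = 28·42·47 = 55272; T₄T₅ = 42·47·48 = 94752.
Length 3: T₁..T₃: k=1: 0+5880+40·5·42=14280; k=2: 5600+0+40·28·42=52640 → min 14280 | T₂..T₄: k=2: 0+55272+5·28·47=61852; k=3: 5880+0+5·42·47=15750 → min 15750 | T₃..T₅: k=3: 0+94752+28·42·48=151200; k=4: 55272+0+28·47·48=118440 → min 118440.
Length 4: T₁..T₄: k=1: 0+15750+40·5·47=25150; k=2: 5600+55272+40·28·47=113512; k=3: 14280+0+40·42·47=93240 → min 25150 | T₂..T₅: k=2: 0+118440+5·28·48=125160; k=3: 5880+94752+5·42·48=110712; k=4: 15750+0+5·47·48=27030 → min 27030.
Length 5: T₁..T₅: k=1: 0+27030+40·5·48=36630; k=2: 5600+118440+40·28·48=177800; k=3: 14280+94752+40·42·48=189672; k=4: 25150+0+40·47·48=115390 → min 36630.
Optimal order: (T₁(((T₂T₃)T₄)T₅)) with cost 36630.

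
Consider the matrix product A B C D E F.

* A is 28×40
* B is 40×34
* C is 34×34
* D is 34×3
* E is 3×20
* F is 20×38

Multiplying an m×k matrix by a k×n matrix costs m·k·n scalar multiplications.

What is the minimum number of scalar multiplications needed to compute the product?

Adjacent pairs: AB = 28·40·34 = 38080; BC = 40·34·34 = 46240; CD = 34·34·3 = 3468; DE = 34·3·20 = 2040; EF = 3·20·38 = 2280.
Length 3: A..C: k=1: 0+46240+28·40·34=84320; k=2: 38080+0+28·34·34=70448 → min 70448 | B..D: k=2: 0+3468+40·34·3=7548; k=3: 46240+0+40·34·3=50320 → min 7548 | C..E: k=3: 0+2040+34·34·20=25160; k=4: 3468+0+34·3·20=5508 → min 5508 | D..F: k=4: 0+2280+34·3·38=6156; k=5: 2040+0+34·20·38=27880 → min 6156.
Length 4: A..D: k=1: 0+7548+28·40·3=10908; k=2: 38080+3468+28·34·3=44404; k=3: 70448+0+28·34·3=73304 → min 10908 | B..E: k=2: 0+5508+40·34·20=32708; k=3: 46240+2040+40·34·20=75480; k=4: 7548+0+40·3·20=9948 → min 9948 | C..F: k=3: 0+6156+34·34·38=50084; k=4: 3468+2280+34·3·38=9624; k=5: 5508+0+34·20·38=31348 → min 9624.
Length 5: A..E: k=1: 0+9948+28·40·20=32348; k=2: 38080+5508+28·34·20=62628; k=3: 70448+2040+28·34·20=91528; k=4: 10908+0+28·3·20=12588 → min 12588 | B..F: k=2: 0+9624+40·34·38=61304; k=3: 46240+6156+40·34·38=104076; k=4: 7548+2280+40·3·38=14388; k=5: 9948+0+40·20·38=40348 → min 14388.
Length 6: A..F: k=1: 0+14388+28·40·38=56948; k=2: 38080+9624+28·34·38=83880; k=3: 70448+6156+28·34·38=112780; k=4: 10908+2280+28·3·38=16380; k=5: 12588+0+28·20·38=33868 → min 16380.
Optimal order: ((A (B (C D))) (E F)) with cost 16380.

16380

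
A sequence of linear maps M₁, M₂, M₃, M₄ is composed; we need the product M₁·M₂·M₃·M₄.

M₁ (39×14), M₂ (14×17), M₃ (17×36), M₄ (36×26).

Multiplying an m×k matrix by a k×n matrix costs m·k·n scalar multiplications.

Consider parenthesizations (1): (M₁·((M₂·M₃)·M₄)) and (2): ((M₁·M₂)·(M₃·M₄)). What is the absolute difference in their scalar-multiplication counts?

Order (1) = (M₁·((M₂·M₃)·M₄)): (M₂·M₃): 14×17 by 17×36 → 14×36, cost 14·17·36 = 8568; ((M₂·M₃)·M₄): 14×36 by 36×26 → 14×26, cost 14·36·26 = 13104; cumulative 21672; (M₁·((M₂·M₃)·M₄)): 39×14 by 14×26 → 39×26, cost 39·14·26 = 14196; cumulative 35868. Total 35868.
Order (2) = ((M₁·M₂)·(M₃·M₄)): (M₁·M₂): 39×14 by 14×17 → 39×17, cost 39·14·17 = 9282; (M₃·M₄): 17×36 by 36×26 → 17×26, cost 17·36·26 = 15912; ((M₁·M₂)·(M₃·M₄)): 39×17 by 17×26 → 39×26, cost 39·17·26 = 17238; cumulative 42432. Total 42432.
Difference: |35868 − 42432| = 6564.

6564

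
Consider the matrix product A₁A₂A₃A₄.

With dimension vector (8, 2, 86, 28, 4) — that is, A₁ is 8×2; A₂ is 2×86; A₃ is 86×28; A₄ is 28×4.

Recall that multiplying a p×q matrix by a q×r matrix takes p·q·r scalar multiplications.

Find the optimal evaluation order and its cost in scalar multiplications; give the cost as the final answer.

5104

Adjacent pairs: A₁A₂ = 8·2·86 = 1376; A₂A₃ = 2·86·28 = 4816; A₃A₄ = 86·28·4 = 9632.
Length 3: A₁..A₃: k=1: 0+4816+8·2·28=5264; k=2: 1376+0+8·86·28=20640 → min 5264 | A₂..A₄: k=2: 0+9632+2·86·4=10320; k=3: 4816+0+2·28·4=5040 → min 5040.
Length 4: A₁..A₄: k=1: 0+5040+8·2·4=5104; k=2: 1376+9632+8·86·4=13760; k=3: 5264+0+8·28·4=6160 → min 5104.
Optimal parenthesization: (A₁((A₂A₃)A₄)) with cost 5104.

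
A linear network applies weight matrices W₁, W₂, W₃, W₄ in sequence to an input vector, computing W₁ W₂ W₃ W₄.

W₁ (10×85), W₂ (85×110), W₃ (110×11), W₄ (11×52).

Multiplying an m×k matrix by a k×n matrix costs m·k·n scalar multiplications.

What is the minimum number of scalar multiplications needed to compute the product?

Adjacent pairs: W₁W₂ = 10·85·110 = 93500; W₂W₃ = 85·110·11 = 102850; W₃W₄ = 110·11·52 = 62920.
Length 3: W₁..W₃: k=1: 0+102850+10·85·11=112200; k=2: 93500+0+10·110·11=105600 → min 105600 | W₂..W₄: k=2: 0+62920+85·110·52=549120; k=3: 102850+0+85·11·52=151470 → min 151470.
Length 4: W₁..W₄: k=1: 0+151470+10·85·52=195670; k=2: 93500+62920+10·110·52=213620; k=3: 105600+0+10·11·52=111320 → min 111320.
Optimal order: (((W₁ W₂) W₃) W₄) with cost 111320.

111320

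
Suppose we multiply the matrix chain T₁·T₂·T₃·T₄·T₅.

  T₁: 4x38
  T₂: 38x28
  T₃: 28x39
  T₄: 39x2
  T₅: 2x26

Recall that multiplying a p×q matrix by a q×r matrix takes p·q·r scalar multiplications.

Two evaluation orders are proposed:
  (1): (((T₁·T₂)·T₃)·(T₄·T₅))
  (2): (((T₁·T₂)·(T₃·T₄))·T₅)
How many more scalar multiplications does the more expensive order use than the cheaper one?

Order (1) = (((T₁·T₂)·T₃)·(T₄·T₅)): (T₁·T₂): 4×38 by 38×28 → 4×28, cost 4·38·28 = 4256; ((T₁·T₂)·T₃): 4×28 by 28×39 → 4×39, cost 4·28·39 = 4368; cumulative 8624; (T₄·T₅): 39×2 by 2×26 → 39×26, cost 39·2·26 = 2028; (((T₁·T₂)·T₃)·(T₄·T₅)): 4×39 by 39×26 → 4×26, cost 4·39·26 = 4056; cumulative 14708. Total 14708.
Order (2) = (((T₁·T₂)·(T₃·T₄))·T₅): (T₁·T₂): 4×38 by 38×28 → 4×28, cost 4·38·28 = 4256; (T₃·T₄): 28×39 by 39×2 → 28×2, cost 28·39·2 = 2184; ((T₁·T₂)·(T₃·T₄)): 4×28 by 28×2 → 4×2, cost 4·28·2 = 224; cumulative 6664; (((T₁·T₂)·(T₃·T₄))·T₅): 4×2 by 2×26 → 4×26, cost 4·2·26 = 208; cumulative 6872. Total 6872.
Difference: |14708 − 6872| = 7836.

7836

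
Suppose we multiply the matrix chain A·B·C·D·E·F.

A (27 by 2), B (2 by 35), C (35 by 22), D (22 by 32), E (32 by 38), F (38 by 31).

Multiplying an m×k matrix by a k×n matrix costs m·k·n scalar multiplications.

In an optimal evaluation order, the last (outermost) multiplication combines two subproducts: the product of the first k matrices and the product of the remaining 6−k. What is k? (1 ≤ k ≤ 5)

1

Adjacent pairs: AB = 27·2·35 = 1890; BC = 2·35·22 = 1540; CD = 35·22·32 = 24640; DE = 22·32·38 = 26752; EF = 32·38·31 = 37696.
Length 3: A..C: k=1: 0+1540+27·2·22=2728; k=2: 1890+0+27·35·22=22680 → min 2728 | B..D: k=2: 0+24640+2·35·32=26880; k=3: 1540+0+2·22·32=2948 → min 2948 | C..E: k=3: 0+26752+35·22·38=56012; k=4: 24640+0+35·32·38=67200 → min 56012 | D..F: k=4: 0+37696+22·32·31=59520; k=5: 26752+0+22·38·31=52668 → min 52668.
Length 4: A..D: k=1: 0+2948+27·2·32=4676; k=2: 1890+24640+27·35·32=56770; k=3: 2728+0+27·22·32=21736 → min 4676 | B..E: k=2: 0+56012+2·35·38=58672; k=3: 1540+26752+2·22·38=29964; k=4: 2948+0+2·32·38=5380 → min 5380 | C..F: k=3: 0+52668+35·22·31=76538; k=4: 24640+37696+35·32·31=97056; k=5: 56012+0+35·38·31=97242 → min 76538.
Length 5: A..E: k=1: 0+5380+27·2·38=7432; k=2: 1890+56012+27·35·38=93812; k=3: 2728+26752+27·22·38=52052; k=4: 4676+0+27·32·38=37508 → min 7432 | B..F: k=2: 0+76538+2·35·31=78708; k=3: 1540+52668+2·22·31=55572; k=4: 2948+37696+2·32·31=42628; k=5: 5380+0+2·38·31=7736 → min 7736.
Top-level splits: k=1: (A..A)·(B..F) → 0+7736+27·2·31 = 9410; k=2: (A..B)·(C..F) → 1890+76538+27·35·31 = 107723; k=3: (A..C)·(D..F) → 2728+52668+27·22·31 = 73810; k=4: (A..D)·(E..F) → 4676+37696+27·32·31 = 69156; k=5: (A..E)·(F..F) → 7432+0+27·38·31 = 39238.
Best split is after A, i.e. k = 1.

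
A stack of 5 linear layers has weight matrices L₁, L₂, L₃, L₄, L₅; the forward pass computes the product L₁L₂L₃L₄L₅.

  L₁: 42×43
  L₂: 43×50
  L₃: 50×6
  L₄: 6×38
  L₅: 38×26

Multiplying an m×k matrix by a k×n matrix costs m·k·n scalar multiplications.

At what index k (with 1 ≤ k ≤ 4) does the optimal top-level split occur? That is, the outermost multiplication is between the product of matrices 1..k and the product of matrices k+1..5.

3

Adjacent pairs: L₁L₂ = 42·43·50 = 90300; L₂L₃ = 43·50·6 = 12900; L₃L₄ = 50·6·38 = 11400; L₄L₅ = 6·38·26 = 5928.
Length 3: L₁..L₃: k=1: 0+12900+42·43·6=23736; k=2: 90300+0+42·50·6=102900 → min 23736 | L₂..L₄: k=2: 0+11400+43·50·38=93100; k=3: 12900+0+43·6·38=22704 → min 22704 | L₃..L₅: k=3: 0+5928+50·6·26=13728; k=4: 11400+0+50·38·26=60800 → min 13728.
Length 4: L₁..L₄: k=1: 0+22704+42·43·38=91332; k=2: 90300+11400+42·50·38=181500; k=3: 23736+0+42·6·38=33312 → min 33312 | L₂..L₅: k=2: 0+13728+43·50·26=69628; k=3: 12900+5928+43·6·26=25536; k=4: 22704+0+43·38·26=65188 → min 25536.
Top-level splits: k=1: (L₁..L₁)·(L₂..L₅) → 0+25536+42·43·26 = 72492; k=2: (L₁..L₂)·(L₃..L₅) → 90300+13728+42·50·26 = 158628; k=3: (L₁..L₃)·(L₄..L₅) → 23736+5928+42·6·26 = 36216; k=4: (L₁..L₄)·(L₅..L₅) → 33312+0+42·38·26 = 74808.
Best split is after L₃, i.e. k = 3.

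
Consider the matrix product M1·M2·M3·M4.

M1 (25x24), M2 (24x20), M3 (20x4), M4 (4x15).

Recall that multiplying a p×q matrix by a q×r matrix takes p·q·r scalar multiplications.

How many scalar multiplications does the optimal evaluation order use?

Adjacent pairs: M1M2 = 25·24·20 = 12000; M2M3 = 24·20·4 = 1920; M3M4 = 20·4·15 = 1200.
Length 3: M1..M3: k=1: 0+1920+25·24·4=4320; k=2: 12000+0+25·20·4=14000 → min 4320 | M2..M4: k=2: 0+1200+24·20·15=8400; k=3: 1920+0+24·4·15=3360 → min 3360.
Length 4: M1..M4: k=1: 0+3360+25·24·15=12360; k=2: 12000+1200+25·20·15=20700; k=3: 4320+0+25·4·15=5820 → min 5820.
Optimal order: ((M1·(M2·M3))·M4) with cost 5820.

5820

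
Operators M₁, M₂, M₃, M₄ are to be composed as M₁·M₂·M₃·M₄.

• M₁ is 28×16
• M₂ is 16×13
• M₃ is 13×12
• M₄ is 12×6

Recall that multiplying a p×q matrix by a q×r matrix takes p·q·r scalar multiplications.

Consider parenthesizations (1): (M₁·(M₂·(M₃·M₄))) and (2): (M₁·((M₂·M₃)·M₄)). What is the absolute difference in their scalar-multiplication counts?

Order (1) = (M₁·(M₂·(M₃·M₄))): (M₃·M₄): 13×12 by 12×6 → 13×6, cost 13·12·6 = 936; (M₂·(M₃·M₄)): 16×13 by 13×6 → 16×6, cost 16·13·6 = 1248; cumulative 2184; (M₁·(M₂·(M₃·M₄))): 28×16 by 16×6 → 28×6, cost 28·16·6 = 2688; cumulative 4872. Total 4872.
Order (2) = (M₁·((M₂·M₃)·M₄)): (M₂·M₃): 16×13 by 13×12 → 16×12, cost 16·13·12 = 2496; ((M₂·M₃)·M₄): 16×12 by 12×6 → 16×6, cost 16·12·6 = 1152; cumulative 3648; (M₁·((M₂·M₃)·M₄)): 28×16 by 16×6 → 28×6, cost 28·16·6 = 2688; cumulative 6336. Total 6336.
Difference: |4872 − 6336| = 1464.

1464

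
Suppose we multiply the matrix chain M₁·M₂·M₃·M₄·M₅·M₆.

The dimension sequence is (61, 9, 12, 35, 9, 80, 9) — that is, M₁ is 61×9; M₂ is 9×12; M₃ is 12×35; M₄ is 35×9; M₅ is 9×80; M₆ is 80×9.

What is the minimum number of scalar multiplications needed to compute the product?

16902

Adjacent pairs: M₁M₂ = 61·9·12 = 6588; M₂M₃ = 9·12·35 = 3780; M₃M₄ = 12·35·9 = 3780; M₄M₅ = 35·9·80 = 25200; M₅M₆ = 9·80·9 = 6480.
Length 3: M₁..M₃: k=1: 0+3780+61·9·35=22995; k=2: 6588+0+61·12·35=32208 → min 22995 | M₂..M₄: k=2: 0+3780+9·12·9=4752; k=3: 3780+0+9·35·9=6615 → min 4752 | M₃..M₅: k=3: 0+25200+12·35·80=58800; k=4: 3780+0+12·9·80=12420 → min 12420 | M₄..M₆: k=4: 0+6480+35·9·9=9315; k=5: 25200+0+35·80·9=50400 → min 9315.
Length 4: M₁..M₄: k=1: 0+4752+61·9·9=9693; k=2: 6588+3780+61·12·9=16956; k=3: 22995+0+61·35·9=42210 → min 9693 | M₂..M₅: k=2: 0+12420+9·12·80=21060; k=3: 3780+25200+9·35·80=54180; k=4: 4752+0+9·9·80=11232 → min 11232 | M₃..M₆: k=3: 0+9315+12·35·9=13095; k=4: 3780+6480+12·9·9=11232; k=5: 12420+0+12·80·9=21060 → min 11232.
Length 5: M₁..M₅: k=1: 0+11232+61·9·80=55152; k=2: 6588+12420+61·12·80=77568; k=3: 22995+25200+61·35·80=218995; k=4: 9693+0+61·9·80=53613 → min 53613 | M₂..M₆: k=2: 0+11232+9·12·9=12204; k=3: 3780+9315+9·35·9=15930; k=4: 4752+6480+9·9·9=11961; k=5: 11232+0+9·80·9=17712 → min 11961.
Length 6: M₁..M₆: k=1: 0+11961+61·9·9=16902; k=2: 6588+11232+61·12·9=24408; k=3: 22995+9315+61·35·9=51525; k=4: 9693+6480+61·9·9=21114; k=5: 53613+0+61·80·9=97533 → min 16902.
Optimal order: (M₁·((M₂·(M₃·M₄))·(M₅·M₆))) with cost 16902.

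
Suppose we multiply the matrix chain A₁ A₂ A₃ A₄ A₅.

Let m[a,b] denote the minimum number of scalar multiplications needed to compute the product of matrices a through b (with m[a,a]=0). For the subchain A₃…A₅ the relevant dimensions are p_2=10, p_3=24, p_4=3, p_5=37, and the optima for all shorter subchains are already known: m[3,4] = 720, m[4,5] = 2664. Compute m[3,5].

1830

m[3,5] = min over k∈[3,4] of m[3,k]+m[k+1,5]+p_{2}·p_k·p_{5}.
k=3: 0 + 2664 + 10·24·37 = 11544; k=4: 720 + 0 + 10·3·37 = 1830.
Minimum: 1830 at k=4.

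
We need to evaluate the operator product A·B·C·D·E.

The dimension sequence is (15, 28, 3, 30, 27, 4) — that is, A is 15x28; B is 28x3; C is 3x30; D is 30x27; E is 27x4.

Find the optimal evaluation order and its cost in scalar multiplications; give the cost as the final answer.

4194

Adjacent pairs: AB = 15·28·3 = 1260; BC = 28·3·30 = 2520; CD = 3·30·27 = 2430; DE = 30·27·4 = 3240.
Length 3: A..C: k=1: 0+2520+15·28·30=15120; k=2: 1260+0+15·3·30=2610 → min 2610 | B..D: k=2: 0+2430+28·3·27=4698; k=3: 2520+0+28·30·27=25200 → min 4698 | C..E: k=3: 0+3240+3·30·4=3600; k=4: 2430+0+3·27·4=2754 → min 2754.
Length 4: A..D: k=1: 0+4698+15·28·27=16038; k=2: 1260+2430+15·3·27=4905; k=3: 2610+0+15·30·27=14760 → min 4905 | B..E: k=2: 0+2754+28·3·4=3090; k=3: 2520+3240+28·30·4=9120; k=4: 4698+0+28·27·4=7722 → min 3090.
Length 5: A..E: k=1: 0+3090+15·28·4=4770; k=2: 1260+2754+15·3·4=4194; k=3: 2610+3240+15·30·4=7650; k=4: 4905+0+15·27·4=6525 → min 4194.
Optimal parenthesization: ((A·B)·((C·D)·E)) with cost 4194.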